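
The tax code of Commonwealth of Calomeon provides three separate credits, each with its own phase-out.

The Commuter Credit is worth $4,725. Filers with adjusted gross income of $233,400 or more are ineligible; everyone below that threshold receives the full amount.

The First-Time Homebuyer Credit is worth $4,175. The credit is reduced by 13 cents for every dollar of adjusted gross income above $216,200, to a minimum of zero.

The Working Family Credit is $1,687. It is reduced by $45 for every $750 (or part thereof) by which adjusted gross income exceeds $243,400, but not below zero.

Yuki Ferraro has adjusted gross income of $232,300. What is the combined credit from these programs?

Commuter Credit: $232,300 is below the $233,400 cutoff, so the full $4,725 applies.
First-Time Homebuyer Credit: 13% of the $16,100 excess over $216,200 is $2,093; credit = $4,175 − $2,093 = $2,082.
Working Family Credit: $232,300 is at or below the $243,400 threshold, so the full $1,687 applies.
Total: $4,725 + $2,082 + $1,687 = $8,494.

$8,494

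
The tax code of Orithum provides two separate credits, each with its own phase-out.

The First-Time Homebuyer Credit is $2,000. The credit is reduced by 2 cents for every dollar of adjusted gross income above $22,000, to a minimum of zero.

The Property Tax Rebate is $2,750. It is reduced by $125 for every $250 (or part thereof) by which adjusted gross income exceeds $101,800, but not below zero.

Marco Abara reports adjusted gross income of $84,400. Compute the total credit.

First-Time Homebuyer Credit: 2% of the $62,400 excess over $22,000 is $1,248; credit = $2,000 − $1,248 = $752.
Property Tax Rebate: $84,400 is at or below the $101,800 threshold, so the full $2,750 applies.
Total: $752 + $2,750 = $3,502.

$3,502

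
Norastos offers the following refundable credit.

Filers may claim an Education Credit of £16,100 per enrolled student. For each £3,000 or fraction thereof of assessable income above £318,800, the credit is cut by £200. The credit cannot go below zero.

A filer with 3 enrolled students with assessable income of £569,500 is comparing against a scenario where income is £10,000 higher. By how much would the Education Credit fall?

At £569,500 — base = 3 × £16,100 = £48,300. income exceeds £318,800 by £250,700, which is 84 full-or-partial £3,000 increments; reduction = 84 × £200 = £16,800, leaving £31,500.
At £579,500 — base = 3 × £16,100 = £48,300. income exceeds £318,800 by £260,700, which is 87 full-or-partial £3,000 increments; reduction = 87 × £200 = £17,400, leaving £30,900.
Lost: £31,500 − £30,900 = £600.

£600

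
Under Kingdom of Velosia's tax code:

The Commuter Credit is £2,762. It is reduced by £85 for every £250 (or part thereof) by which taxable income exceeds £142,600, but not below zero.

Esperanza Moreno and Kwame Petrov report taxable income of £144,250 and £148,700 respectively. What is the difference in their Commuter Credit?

£1,530

Esperanza (£144,250): Commuter Credit: income exceeds £142,600 by £1,650, which is 7 full-or-partial £250 increments; reduction = 7 × £85 = £595, leaving £2,167.
Kwame (£148,700): Commuter Credit: income exceeds £142,600 by £6,100, which is 25 full-or-partial £250 increments; reduction = 25 × £85 = £2,125, leaving £637.
Difference: |£2,167 − £637| = £1,530.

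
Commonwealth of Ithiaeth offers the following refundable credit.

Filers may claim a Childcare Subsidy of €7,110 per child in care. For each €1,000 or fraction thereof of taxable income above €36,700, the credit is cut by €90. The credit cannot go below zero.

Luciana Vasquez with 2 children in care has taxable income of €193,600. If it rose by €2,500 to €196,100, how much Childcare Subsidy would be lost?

At €193,600 — base = 2 × €7,110 = €14,220. income exceeds €36,700 by €156,900, which is 157 full-or-partial €1,000 increments; reduction = 157 × €90 = €14,130, leaving €90.
At €196,100 — base = 2 × €7,110 = €14,220. income exceeds €36,700 by €159,400 → 160 increments × €90 = €14,400 ≥ base, so the credit is €0.
Lost: €90 − €0 = €90.

€90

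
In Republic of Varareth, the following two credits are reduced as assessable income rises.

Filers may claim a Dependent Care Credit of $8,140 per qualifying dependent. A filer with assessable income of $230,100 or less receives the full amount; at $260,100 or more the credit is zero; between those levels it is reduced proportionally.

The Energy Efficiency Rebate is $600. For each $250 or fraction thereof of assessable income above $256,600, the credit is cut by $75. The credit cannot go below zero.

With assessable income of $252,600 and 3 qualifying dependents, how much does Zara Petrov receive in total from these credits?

$6,705

Dependent Care Credit: base = 3 × $8,140 = $24,420. $252,600 is $22,500 into a $30,000 phase-out range, leaving 7,500/30,000 of the credit: $24,420 × 7,500/30,000 = $6,105.
Energy Efficiency Rebate: $252,600 is at or below the $256,600 threshold, so the full $600 applies.
Total: $6,105 + $600 = $6,705.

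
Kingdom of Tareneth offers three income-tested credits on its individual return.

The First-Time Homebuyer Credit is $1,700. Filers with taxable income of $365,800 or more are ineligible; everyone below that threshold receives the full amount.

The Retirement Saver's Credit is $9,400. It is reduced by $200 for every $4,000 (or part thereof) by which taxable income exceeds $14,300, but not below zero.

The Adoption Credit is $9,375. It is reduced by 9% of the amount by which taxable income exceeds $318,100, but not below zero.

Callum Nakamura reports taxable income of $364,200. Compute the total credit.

$6,926

First-Time Homebuyer Credit: $364,200 is below the $365,800 cutoff, so the full $1,700 applies.
Retirement Saver's Credit: income exceeds $14,300 by $349,900 → 88 increments × $200 = $17,600 ≥ base, so the credit is $0.
Adoption Credit: 9% of the $46,100 excess over $318,100 is $4,149; credit = $9,375 − $4,149 = $5,226.
Total: $1,700 + $0 + $5,226 = $6,926.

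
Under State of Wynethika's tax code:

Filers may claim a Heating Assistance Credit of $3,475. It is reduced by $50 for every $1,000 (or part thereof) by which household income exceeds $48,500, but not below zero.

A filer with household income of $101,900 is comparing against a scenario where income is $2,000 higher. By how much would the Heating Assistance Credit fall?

$100

At $101,900 — income exceeds $48,500 by $53,400, which is 54 full-or-partial $1,000 increments; reduction = 54 × $50 = $2,700, leaving $775.
At $103,900 — income exceeds $48,500 by $55,400, which is 56 full-or-partial $1,000 increments; reduction = 56 × $50 = $2,800, leaving $675.
Lost: $775 − $675 = $100.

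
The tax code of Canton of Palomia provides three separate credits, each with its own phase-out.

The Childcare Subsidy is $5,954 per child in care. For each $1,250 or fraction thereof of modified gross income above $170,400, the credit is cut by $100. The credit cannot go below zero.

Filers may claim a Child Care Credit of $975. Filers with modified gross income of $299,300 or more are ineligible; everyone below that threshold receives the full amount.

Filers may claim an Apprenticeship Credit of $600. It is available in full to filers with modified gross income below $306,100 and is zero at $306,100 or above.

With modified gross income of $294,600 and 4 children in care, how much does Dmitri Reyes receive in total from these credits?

$15,391

Childcare Subsidy: base = 4 × $5,954 = $23,816. income exceeds $170,400 by $124,200, which is 100 full-or-partial $1,250 increments; reduction = 100 × $100 = $10,000, leaving $13,816.
Child Care Credit: $294,600 is below the $299,300 cutoff, so the full $975 applies.
Apprenticeship Credit: $294,600 is below the $306,100 cutoff, so the full $600 applies.
Total: $13,816 + $975 + $600 = $15,391.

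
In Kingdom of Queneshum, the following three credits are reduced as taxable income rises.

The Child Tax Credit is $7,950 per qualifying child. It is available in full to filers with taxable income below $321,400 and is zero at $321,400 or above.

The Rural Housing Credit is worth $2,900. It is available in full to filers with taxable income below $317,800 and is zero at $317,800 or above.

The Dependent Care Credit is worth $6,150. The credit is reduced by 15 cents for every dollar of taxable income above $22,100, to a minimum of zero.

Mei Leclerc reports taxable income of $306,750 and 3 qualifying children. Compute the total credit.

$26,750

Child Tax Credit: base = 3 × $7,950 = $23,850. $306,750 is below the $321,400 cutoff, so the full $23,850 applies.
Rural Housing Credit: $306,750 is below the $317,800 cutoff, so the full $2,900 applies.
Dependent Care Credit: 15% of the $284,650 excess over $22,100 is $42,697.50 ≥ base, so the credit is $0.
Total: $23,850 + $2,900 + $0 = $26,750.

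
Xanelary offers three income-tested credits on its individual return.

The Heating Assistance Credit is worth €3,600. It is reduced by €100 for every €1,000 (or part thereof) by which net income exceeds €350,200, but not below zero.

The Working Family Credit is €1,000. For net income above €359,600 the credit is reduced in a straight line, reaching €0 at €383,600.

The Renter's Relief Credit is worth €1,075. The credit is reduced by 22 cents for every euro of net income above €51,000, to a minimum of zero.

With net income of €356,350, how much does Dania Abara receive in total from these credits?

Heating Assistance Credit: income exceeds €350,200 by €6,150, which is 7 full-or-partial €1,000 increments; reduction = 7 × €100 = €700, leaving €2,900.
Working Family Credit: €356,350 is at or below the €359,600 threshold, so the full €1,000 applies.
Renter's Relief Credit: 22% of the €305,350 excess over €51,000 is €67,177 ≥ base, so the credit is €0.
Total: €2,900 + €1,000 + €0 = €3,900.

€3,900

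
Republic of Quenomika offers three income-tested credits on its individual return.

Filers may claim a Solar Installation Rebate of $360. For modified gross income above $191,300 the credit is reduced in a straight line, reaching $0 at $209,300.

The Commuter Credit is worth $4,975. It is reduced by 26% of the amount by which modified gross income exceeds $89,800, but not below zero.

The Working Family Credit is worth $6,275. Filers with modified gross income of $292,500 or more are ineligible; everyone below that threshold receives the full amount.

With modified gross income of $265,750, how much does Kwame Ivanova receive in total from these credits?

Solar Installation Rebate: $265,750 is at or above $209,300, so the credit is $0.
Commuter Credit: 26% of the $175,950 excess over $89,800 is $45,747 ≥ base, so the credit is $0.
Working Family Credit: $265,750 is below the $292,500 cutoff, so the full $6,275 applies.
Total: $0 + $0 + $6,275 = $6,275.

$6,275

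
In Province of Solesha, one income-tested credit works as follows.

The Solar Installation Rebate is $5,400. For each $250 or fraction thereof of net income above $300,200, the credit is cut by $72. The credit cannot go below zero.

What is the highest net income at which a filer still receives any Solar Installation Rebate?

$318,700

After 74 increments the reduction is 74 × $72 = $5,328, leaving $72; one more increment wipes it out. Increment 74 ends at excess 74 × $250 = $18,500, so the highest qualifying income is $300,200 + $18,500 = $318,700.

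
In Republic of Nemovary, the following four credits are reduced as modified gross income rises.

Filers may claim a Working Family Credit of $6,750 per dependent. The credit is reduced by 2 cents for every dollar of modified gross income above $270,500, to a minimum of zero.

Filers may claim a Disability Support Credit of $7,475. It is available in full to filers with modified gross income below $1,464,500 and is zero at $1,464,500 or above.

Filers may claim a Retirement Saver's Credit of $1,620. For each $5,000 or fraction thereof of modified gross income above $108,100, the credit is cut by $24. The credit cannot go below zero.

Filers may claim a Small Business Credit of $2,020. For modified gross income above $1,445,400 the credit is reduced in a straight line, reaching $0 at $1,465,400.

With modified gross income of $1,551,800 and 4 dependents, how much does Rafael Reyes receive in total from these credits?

Working Family Credit: base = 4 × $6,750 = $27,000. 2% of the $1,281,300 excess over $270,500 is $25,626; credit = $27,000 − $25,626 = $1,374.
Disability Support Credit: $1,551,800 meets or exceeds the $1,464,500 cutoff, so the credit is $0.
Retirement Saver's Credit: income exceeds $108,100 by $1,443,700 → 289 increments × $24 = $6,936 ≥ base, so the credit is $0.
Small Business Credit: $1,551,800 is at or above $1,465,400, so the credit is $0.
Total: $1,374 + $0 + $0 + $0 = $1,374.

$1,374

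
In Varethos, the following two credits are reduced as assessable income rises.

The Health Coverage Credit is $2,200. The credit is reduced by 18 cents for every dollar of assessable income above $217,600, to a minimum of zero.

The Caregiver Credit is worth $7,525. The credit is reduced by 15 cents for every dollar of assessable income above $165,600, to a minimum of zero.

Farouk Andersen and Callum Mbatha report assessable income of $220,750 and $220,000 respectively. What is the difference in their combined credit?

Farouk ($220,750): Health Coverage Credit: 18% of the $3,150 excess over $217,600 is $567; credit = $2,200 − $567 = $1,633. Caregiver Credit: 15% of the $55,150 excess over $165,600 is $8,272.50 ≥ base, so the credit is $0. total $1,633 + $0 = $1,633
Callum ($220,000): Health Coverage Credit: 18% of the $2,400 excess over $217,600 is $432; credit = $2,200 − $432 = $1,768. Caregiver Credit: 15% of the $54,400 excess over $165,600 is $8,160 ≥ base, so the credit is $0. total $1,768 + $0 = $1,768
Difference: |$1,633 − $1,768| = $135.

$135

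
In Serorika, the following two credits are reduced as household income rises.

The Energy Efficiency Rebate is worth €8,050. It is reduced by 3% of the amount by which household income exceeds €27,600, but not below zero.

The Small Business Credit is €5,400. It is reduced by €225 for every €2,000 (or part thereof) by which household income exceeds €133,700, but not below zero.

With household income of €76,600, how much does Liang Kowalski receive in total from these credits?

€11,980

Energy Efficiency Rebate: 3% of the €49,000 excess over €27,600 is €1,470; credit = €8,050 − €1,470 = €6,580.
Small Business Credit: €76,600 is at or below the €133,700 threshold, so the full €5,400 applies.
Total: €6,580 + €5,400 = €11,980.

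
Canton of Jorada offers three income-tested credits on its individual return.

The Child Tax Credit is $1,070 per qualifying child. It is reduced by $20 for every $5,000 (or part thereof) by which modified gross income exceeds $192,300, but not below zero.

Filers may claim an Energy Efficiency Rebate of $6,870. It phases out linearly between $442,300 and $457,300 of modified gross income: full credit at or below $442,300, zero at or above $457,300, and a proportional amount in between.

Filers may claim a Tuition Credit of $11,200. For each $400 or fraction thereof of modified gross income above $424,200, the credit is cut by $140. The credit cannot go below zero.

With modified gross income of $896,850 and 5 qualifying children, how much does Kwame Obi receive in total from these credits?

Child Tax Credit: base = 5 × $1,070 = $5,350. income exceeds $192,300 by $704,550, which is 141 full-or-partial $5,000 increments; reduction = 141 × $20 = $2,820, leaving $2,530.
Energy Efficiency Rebate: $896,850 is at or above $457,300, so the credit is $0.
Tuition Credit: income exceeds $424,200 by $472,650 → 1182 increments × $140 = $165,480 ≥ base, so the credit is $0.
Total: $2,530 + $0 + $0 = $2,530.

$2,530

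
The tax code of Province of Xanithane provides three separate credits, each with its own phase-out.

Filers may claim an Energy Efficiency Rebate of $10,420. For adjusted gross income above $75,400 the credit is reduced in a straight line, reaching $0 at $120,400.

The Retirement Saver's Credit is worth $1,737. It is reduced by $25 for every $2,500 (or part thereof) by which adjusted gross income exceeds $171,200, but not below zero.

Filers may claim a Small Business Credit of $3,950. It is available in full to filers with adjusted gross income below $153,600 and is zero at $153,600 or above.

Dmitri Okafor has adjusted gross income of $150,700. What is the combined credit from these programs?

$5,687

Energy Efficiency Rebate: $150,700 is at or above $120,400, so the credit is $0.
Retirement Saver's Credit: $150,700 is at or below the $171,200 threshold, so the full $1,737 applies.
Small Business Credit: $150,700 is below the $153,600 cutoff, so the full $3,950 applies.
Total: $0 + $1,737 + $3,950 = $5,687.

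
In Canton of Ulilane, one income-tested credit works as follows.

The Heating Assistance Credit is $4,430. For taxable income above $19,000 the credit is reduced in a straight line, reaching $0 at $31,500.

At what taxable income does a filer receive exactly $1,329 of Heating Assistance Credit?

$27,750

$1,329 is 1,329/4,430 of the full $4,430, so 3,101/4,430 of the $12,500 range has been used: income = $19,000 + $12,500 × 3,101/4,430 = $27,750.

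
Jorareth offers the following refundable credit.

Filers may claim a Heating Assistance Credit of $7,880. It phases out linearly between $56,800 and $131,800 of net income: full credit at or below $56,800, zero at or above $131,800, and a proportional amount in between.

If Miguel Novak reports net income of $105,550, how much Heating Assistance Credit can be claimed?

$2,758

Heating Assistance Credit: $105,550 is $48,750 into a $75,000 phase-out range, leaving 26,250/75,000 of the credit: $7,880 × 26,250/75,000 = $2,758.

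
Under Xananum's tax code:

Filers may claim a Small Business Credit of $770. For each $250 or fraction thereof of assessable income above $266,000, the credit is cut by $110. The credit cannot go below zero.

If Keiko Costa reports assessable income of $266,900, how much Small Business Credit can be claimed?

$330

Small Business Credit: income exceeds $266,000 by $900, which is 4 full-or-partial $250 increments; reduction = 4 × $110 = $440, leaving $330.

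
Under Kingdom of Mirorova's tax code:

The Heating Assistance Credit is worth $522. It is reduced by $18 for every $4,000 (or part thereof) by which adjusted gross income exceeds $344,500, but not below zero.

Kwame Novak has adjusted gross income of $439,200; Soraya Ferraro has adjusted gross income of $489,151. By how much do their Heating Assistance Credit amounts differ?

$90

Kwame ($439,200): Heating Assistance Credit: income exceeds $344,500 by $94,700, which is 24 full-or-partial $4,000 increments; reduction = 24 × $18 = $432, leaving $90.
Soraya ($489,151): Heating Assistance Credit: income exceeds $344,500 by $144,651 → 37 increments × $18 = $666 ≥ base, so the credit is $0.
Difference: |$90 − $0| = $90.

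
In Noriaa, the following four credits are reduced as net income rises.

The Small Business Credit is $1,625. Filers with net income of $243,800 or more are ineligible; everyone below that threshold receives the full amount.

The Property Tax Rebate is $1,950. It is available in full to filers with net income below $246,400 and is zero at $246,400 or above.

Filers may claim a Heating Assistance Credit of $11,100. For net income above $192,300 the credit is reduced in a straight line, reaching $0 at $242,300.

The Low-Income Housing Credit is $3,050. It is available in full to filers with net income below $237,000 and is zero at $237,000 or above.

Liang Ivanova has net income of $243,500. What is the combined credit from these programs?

$3,575

Small Business Credit: $243,500 is below the $243,800 cutoff, so the full $1,625 applies.
Property Tax Rebate: $243,500 is below the $246,400 cutoff, so the full $1,950 applies.
Heating Assistance Credit: $243,500 is at or above $242,300, so the credit is $0.
Low-Income Housing Credit: $243,500 meets or exceeds the $237,000 cutoff, so the credit is $0.
Total: $1,625 + $1,950 + $0 + $0 = $3,575.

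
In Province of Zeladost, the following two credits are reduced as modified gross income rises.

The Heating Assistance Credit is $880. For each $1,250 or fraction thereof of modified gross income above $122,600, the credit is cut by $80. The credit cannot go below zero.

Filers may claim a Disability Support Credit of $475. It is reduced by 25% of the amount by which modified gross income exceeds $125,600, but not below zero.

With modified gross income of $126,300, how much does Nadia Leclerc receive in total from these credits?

Heating Assistance Credit: income exceeds $122,600 by $3,700, which is 3 full-or-partial $1,250 increments; reduction = 3 × $80 = $240, leaving $640.
Disability Support Credit: 25% of the $700 excess over $125,600 is $175; credit = $475 − $175 = $300.
Total: $640 + $300 = $940.

$940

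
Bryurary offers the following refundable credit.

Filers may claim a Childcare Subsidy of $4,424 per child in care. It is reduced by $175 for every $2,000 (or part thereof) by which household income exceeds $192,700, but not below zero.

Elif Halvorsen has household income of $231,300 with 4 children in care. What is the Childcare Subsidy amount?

Childcare Subsidy: base = 4 × $4,424 = $17,696. income exceeds $192,700 by $38,600, which is 20 full-or-partial $2,000 increments; reduction = 20 × $175 = $3,500, leaving $14,196.

$14,196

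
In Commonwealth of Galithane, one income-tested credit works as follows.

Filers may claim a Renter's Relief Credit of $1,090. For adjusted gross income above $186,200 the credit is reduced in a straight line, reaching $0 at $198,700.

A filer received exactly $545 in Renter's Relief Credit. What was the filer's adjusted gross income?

$192,450

$545 is 545/1,090 of the full $1,090, so 545/1,090 of the $12,500 range has been used: income = $186,200 + $12,500 × 545/1,090 = $192,450.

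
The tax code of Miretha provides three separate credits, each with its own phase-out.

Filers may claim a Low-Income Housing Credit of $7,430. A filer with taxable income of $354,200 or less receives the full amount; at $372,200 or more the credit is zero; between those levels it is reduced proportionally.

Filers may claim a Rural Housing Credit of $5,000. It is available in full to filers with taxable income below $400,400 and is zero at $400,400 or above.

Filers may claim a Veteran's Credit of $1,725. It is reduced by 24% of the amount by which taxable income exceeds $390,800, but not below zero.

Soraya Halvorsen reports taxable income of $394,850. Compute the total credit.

$5,753

Low-Income Housing Credit: $394,850 is at or above $372,200, so the credit is $0.
Rural Housing Credit: $394,850 is below the $400,400 cutoff, so the full $5,000 applies.
Veteran's Credit: 24% of the $4,050 excess over $390,800 is $972; credit = $1,725 − $972 = $753.
Total: $0 + $5,000 + $753 = $5,753.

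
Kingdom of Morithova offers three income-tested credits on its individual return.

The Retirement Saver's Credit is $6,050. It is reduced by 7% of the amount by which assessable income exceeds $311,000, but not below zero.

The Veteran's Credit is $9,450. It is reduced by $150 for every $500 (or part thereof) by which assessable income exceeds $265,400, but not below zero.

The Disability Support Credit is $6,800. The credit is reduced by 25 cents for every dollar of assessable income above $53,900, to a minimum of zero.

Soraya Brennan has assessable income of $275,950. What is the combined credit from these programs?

Retirement Saver's Credit: $275,950 is at or below the $311,000 threshold, so the full $6,050 applies.
Veteran's Credit: income exceeds $265,400 by $10,550, which is 22 full-or-partial $500 increments; reduction = 22 × $150 = $3,300, leaving $6,150.
Disability Support Credit: 25% of the $222,050 excess over $53,900 is $55,512.50 ≥ base, so the credit is $0.
Total: $6,050 + $6,150 + $0 = $12,200.

$12,200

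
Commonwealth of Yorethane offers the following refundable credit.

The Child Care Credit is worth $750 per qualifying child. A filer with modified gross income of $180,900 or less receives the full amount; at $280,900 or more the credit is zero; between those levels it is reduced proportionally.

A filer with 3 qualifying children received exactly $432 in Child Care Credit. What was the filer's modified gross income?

$261,700

Full credit = 3 × $750 = $2,250.
$432 is 432/2,250 of the full $2,250, so 1,818/2,250 of the $100,000 range has been used: income = $180,900 + $100,000 × 1,818/2,250 = $261,700.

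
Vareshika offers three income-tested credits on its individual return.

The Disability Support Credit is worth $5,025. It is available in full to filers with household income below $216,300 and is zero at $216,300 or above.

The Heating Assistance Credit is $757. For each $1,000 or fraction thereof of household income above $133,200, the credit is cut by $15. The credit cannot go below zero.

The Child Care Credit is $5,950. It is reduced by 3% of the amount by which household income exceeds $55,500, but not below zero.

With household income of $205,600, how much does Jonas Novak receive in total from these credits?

$6,472

Disability Support Credit: $205,600 is below the $216,300 cutoff, so the full $5,025 applies.
Heating Assistance Credit: income exceeds $133,200 by $72,400 → 73 increments × $15 = $1,095 ≥ base, so the credit is $0.
Child Care Credit: 3% of the $150,100 excess over $55,500 is $4,503; credit = $5,950 − $4,503 = $1,447.
Total: $5,025 + $0 + $1,447 = $6,472.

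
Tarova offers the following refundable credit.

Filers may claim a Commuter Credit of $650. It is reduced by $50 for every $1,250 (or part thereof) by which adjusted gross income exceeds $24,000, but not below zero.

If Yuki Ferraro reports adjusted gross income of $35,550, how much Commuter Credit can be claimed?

Commuter Credit: income exceeds $24,000 by $11,550, which is 10 full-or-partial $1,250 increments; reduction = 10 × $50 = $500, leaving $150.

$150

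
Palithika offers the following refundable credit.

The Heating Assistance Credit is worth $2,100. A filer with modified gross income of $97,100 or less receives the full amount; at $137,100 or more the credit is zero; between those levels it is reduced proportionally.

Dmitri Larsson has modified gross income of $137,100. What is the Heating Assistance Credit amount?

$0

Heating Assistance Credit: $137,100 is at or above $137,100, so the credit is $0.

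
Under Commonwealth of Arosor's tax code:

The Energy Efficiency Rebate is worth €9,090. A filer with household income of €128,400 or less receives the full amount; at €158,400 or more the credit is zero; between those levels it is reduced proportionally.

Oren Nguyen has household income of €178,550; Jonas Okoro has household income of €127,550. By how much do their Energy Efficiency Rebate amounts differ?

Oren (€178,550): Energy Efficiency Rebate: €178,550 is at or above €158,400, so the credit is €0.
Jonas (€127,550): Energy Efficiency Rebate: €127,550 is at or below the €128,400 threshold, so the full €9,090 applies.
Difference: |€0 − €9,090| = €9,090.

€9,090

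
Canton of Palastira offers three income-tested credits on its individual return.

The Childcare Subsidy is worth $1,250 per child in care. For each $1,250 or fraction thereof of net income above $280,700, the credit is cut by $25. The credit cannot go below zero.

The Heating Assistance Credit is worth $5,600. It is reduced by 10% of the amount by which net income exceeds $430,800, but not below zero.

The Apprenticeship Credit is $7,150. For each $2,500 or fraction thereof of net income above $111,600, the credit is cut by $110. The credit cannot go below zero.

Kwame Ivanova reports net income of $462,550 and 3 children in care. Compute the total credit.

Childcare Subsidy: base = 3 × $1,250 = $3,750. income exceeds $280,700 by $181,850, which is 146 full-or-partial $1,250 increments; reduction = 146 × $25 = $3,650, leaving $100.
Heating Assistance Credit: 10% of the $31,750 excess over $430,800 is $3,175; credit = $5,600 − $3,175 = $2,425.
Apprenticeship Credit: income exceeds $111,600 by $350,950 → 141 increments × $110 = $15,510 ≥ base, so the credit is $0.
Total: $100 + $2,425 + $0 = $2,525.

$2,525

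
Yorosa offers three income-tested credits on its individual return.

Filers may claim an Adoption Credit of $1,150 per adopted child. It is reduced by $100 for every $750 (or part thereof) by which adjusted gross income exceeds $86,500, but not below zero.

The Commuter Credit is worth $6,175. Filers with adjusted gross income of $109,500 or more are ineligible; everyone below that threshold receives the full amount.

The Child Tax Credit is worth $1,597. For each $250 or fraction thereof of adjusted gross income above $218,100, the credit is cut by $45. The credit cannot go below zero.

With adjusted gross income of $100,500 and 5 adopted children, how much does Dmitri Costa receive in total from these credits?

Adoption Credit: base = 5 × $1,150 = $5,750. income exceeds $86,500 by $14,000, which is 19 full-or-partial $750 increments; reduction = 19 × $100 = $1,900, leaving $3,850.
Commuter Credit: $100,500 is below the $109,500 cutoff, so the full $6,175 applies.
Child Tax Credit: $100,500 is at or below the $218,100 threshold, so the full $1,597 applies.
Total: $3,850 + $6,175 + $1,597 = $11,622.

$11,622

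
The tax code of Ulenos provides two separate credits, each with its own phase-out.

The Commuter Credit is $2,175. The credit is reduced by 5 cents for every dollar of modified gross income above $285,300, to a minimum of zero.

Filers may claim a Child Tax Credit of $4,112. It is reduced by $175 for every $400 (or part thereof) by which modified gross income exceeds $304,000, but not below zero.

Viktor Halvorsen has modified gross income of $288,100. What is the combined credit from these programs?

$6,147

Commuter Credit: 5% of the $2,800 excess over $285,300 is $140; credit = $2,175 − $140 = $2,035.
Child Tax Credit: $288,100 is at or below the $304,000 threshold, so the full $4,112 applies.
Total: $2,035 + $4,112 = $6,147.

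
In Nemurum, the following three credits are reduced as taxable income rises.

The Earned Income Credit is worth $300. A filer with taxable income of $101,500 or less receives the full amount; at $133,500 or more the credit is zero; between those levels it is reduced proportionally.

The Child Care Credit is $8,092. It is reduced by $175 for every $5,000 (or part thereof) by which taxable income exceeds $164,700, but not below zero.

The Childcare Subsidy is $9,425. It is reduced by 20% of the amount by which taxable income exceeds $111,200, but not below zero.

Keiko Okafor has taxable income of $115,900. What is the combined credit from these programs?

$16,742

Earned Income Credit: $115,900 is $14,400 into a $32,000 phase-out range, leaving 17,600/32,000 of the credit: $300 × 17,600/32,000 = $165.
Child Care Credit: $115,900 is at or below the $164,700 threshold, so the full $8,092 applies.
Childcare Subsidy: 20% of the $4,700 excess over $111,200 is $940; credit = $9,425 − $940 = $8,485.
Total: $165 + $8,092 + $8,485 = $16,742.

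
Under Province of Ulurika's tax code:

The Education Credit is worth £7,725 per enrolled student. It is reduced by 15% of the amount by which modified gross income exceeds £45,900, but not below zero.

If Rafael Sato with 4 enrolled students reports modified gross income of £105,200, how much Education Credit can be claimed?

£22,005

Education Credit: base = 4 × £7,725 = £30,900. 15% of the £59,300 excess over £45,900 is £8,895; credit = £30,900 − £8,895 = £22,005.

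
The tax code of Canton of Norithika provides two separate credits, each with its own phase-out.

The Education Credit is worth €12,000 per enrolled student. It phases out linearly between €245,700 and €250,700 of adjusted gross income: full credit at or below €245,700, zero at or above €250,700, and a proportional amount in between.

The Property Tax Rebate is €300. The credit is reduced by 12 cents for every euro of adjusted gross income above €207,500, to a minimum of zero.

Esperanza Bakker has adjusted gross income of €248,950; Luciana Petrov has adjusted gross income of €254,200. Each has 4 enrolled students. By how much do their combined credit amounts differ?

Esperanza (€248,950): Education Credit: base = 4 × €12,000 = €48,000. €248,950 is €3,250 into a €5,000 phase-out range, leaving 1,750/5,000 of the credit: €48,000 × 1,750/5,000 = €16,800. Property Tax Rebate: 12% of the €41,450 excess over €207,500 is €4,974 ≥ base, so the credit is €0. total €16,800 + €0 = €16,800
Luciana (€254,200): Education Credit: base = 4 × €12,000 = €48,000. €254,200 is at or above €250,700, so the credit is €0. Property Tax Rebate: 12% of the €46,700 excess over €207,500 is €5,604 ≥ base, so the credit is €0. total €0 + €0 = €0
Difference: |€16,800 − €0| = €16,800.

€16,800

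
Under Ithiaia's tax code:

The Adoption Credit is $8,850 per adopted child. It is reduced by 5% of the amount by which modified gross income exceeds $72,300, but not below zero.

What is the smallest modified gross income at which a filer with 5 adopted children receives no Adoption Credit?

Full credit = 5 × $8,850 = $44,250.
The credit falls by 5% of each dollar above $72,300, so it reaches zero when the excess is $44,250 / 5% = $885,000: income = $72,300 + $885,000 = $957,300.

$957,300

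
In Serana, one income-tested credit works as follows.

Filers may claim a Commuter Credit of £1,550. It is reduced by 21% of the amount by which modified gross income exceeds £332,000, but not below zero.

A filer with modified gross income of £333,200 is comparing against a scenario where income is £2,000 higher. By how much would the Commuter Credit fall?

At £333,200 — 21% of the £1,200 excess over £332,000 is £252; credit = £1,550 − £252 = £1,298.
At £335,200 — 21% of the £3,200 excess over £332,000 is £672; credit = £1,550 − £672 = £878.
Lost: £1,298 − £878 = £420.

£420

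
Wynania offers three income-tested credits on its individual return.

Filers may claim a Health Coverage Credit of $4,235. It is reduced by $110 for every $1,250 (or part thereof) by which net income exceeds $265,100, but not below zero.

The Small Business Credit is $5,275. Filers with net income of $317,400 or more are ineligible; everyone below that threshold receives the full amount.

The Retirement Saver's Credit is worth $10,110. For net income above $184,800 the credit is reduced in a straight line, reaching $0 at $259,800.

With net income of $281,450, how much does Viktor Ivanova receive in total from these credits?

Health Coverage Credit: income exceeds $265,100 by $16,350, which is 14 full-or-partial $1,250 increments; reduction = 14 × $110 = $1,540, leaving $2,695.
Small Business Credit: $281,450 is below the $317,400 cutoff, so the full $5,275 applies.
Retirement Saver's Credit: $281,450 is at or above $259,800, so the credit is $0.
Total: $2,695 + $5,275 + $0 = $7,970.

$7,970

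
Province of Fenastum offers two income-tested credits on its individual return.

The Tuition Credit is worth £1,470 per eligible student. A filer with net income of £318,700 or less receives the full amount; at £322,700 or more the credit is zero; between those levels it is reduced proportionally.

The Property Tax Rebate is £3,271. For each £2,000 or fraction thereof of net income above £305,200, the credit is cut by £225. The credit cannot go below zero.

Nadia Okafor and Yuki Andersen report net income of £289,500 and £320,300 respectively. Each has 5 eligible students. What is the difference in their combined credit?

Nadia (£289,500): Tuition Credit: base = 5 × £1,470 = £7,350. £289,500 is at or below the £318,700 threshold, so the full £7,350 applies. Property Tax Rebate: £289,500 is at or below the £305,200 threshold, so the full £3,271 applies. total £7,350 + £3,271 = £10,621
Yuki (£320,300): Tuition Credit: base = 5 × £1,470 = £7,350. £320,300 is £1,600 into a £4,000 phase-out range, leaving 2,400/4,000 of the credit: £7,350 × 2,400/4,000 = £4,410. Property Tax Rebate: income exceeds £305,200 by £15,100, which is 8 full-or-partial £2,000 increments; reduction = 8 × £225 = £1,800, leaving £1,471. total £4,410 + £1,471 = £5,881
Difference: |£10,621 − £5,881| = £4,740.

£4,740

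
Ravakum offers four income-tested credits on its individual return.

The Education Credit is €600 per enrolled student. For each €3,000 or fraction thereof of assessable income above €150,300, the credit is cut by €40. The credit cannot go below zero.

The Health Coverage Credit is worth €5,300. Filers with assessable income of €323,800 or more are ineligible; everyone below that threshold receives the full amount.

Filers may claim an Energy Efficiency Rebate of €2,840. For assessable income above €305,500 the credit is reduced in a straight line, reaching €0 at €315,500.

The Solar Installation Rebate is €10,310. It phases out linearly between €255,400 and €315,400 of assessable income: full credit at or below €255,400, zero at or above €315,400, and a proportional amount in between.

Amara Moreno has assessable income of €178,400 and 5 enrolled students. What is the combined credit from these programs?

€21,050

Education Credit: base = 5 × €600 = €3,000. income exceeds €150,300 by €28,100, which is 10 full-or-partial €3,000 increments; reduction = 10 × €40 = €400, leaving €2,600.
Health Coverage Credit: €178,400 is below the €323,800 cutoff, so the full €5,300 applies.
Energy Efficiency Rebate: €178,400 is at or below the €305,500 threshold, so the full €2,840 applies.
Solar Installation Rebate: €178,400 is at or below the €255,400 threshold, so the full €10,310 applies.
Total: €2,600 + €5,300 + €2,840 + €10,310 = €21,050.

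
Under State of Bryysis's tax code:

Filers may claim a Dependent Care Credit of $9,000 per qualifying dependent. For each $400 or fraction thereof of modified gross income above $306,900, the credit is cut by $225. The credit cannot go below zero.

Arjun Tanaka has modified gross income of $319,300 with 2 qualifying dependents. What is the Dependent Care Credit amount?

$11,025

Dependent Care Credit: base = 2 × $9,000 = $18,000. income exceeds $306,900 by $12,400, which is 31 full-or-partial $400 increments; reduction = 31 × $225 = $6,975, leaving $11,025.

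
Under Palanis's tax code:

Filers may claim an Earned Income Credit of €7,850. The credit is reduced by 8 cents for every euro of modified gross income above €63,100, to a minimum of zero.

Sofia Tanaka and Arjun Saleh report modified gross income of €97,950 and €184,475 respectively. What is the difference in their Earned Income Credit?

€5,062

Sofia (€97,950): Earned Income Credit: 8% of the €34,850 excess over €63,100 is €2,788; credit = €7,850 − €2,788 = €5,062.
Arjun (€184,475): Earned Income Credit: 8% of the €121,375 excess over €63,100 is €9,710 ≥ base, so the credit is €0.
Difference: |€5,062 − €0| = €5,062.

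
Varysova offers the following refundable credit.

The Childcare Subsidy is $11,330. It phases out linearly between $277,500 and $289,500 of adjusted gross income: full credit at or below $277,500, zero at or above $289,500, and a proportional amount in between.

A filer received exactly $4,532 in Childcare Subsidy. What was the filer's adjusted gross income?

$284,700

$4,532 is 4,532/11,330 of the full $11,330, so 6,798/11,330 of the $12,000 range has been used: income = $277,500 + $12,000 × 6,798/11,330 = $284,700.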